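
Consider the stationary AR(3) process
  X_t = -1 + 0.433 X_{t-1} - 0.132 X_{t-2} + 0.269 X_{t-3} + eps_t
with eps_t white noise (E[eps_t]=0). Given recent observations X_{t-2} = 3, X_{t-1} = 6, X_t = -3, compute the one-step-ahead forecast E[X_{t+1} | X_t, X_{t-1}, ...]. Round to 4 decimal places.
E[X_{t+1} \mid \mathcal F_t] = -2.2840

For an AR(p) model X_t = c + sum_i phi_i X_{t-i} + eps_t, the
one-step-ahead conditional mean is
  E[X_{t+1} | X_t, ...] = c + sum_i phi_i X_{t+1-i}.
Substitute known values:
  E[X_{t+1} | ...] = -1 + (0.433) * (-3) + (-0.132) * (6) + (0.269) * (3)
                   = -2.2840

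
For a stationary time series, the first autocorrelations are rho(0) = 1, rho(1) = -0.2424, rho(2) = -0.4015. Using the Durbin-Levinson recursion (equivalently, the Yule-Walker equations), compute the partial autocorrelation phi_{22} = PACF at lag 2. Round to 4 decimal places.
\phi_{22} = -0.4890

The PACF at lag k is phi_{kk}, the last component of the solution
to the Yule-Walker system G_k phi = r_k where
  (G_k)_{ij} = rho(|i - j|), (r_k)_i = rho(i), i,j = 1..k.
Equivalently, Durbin-Levinson gives phi_{kk} iteratively:
  phi_{11} = rho(1)
  phi_{kk} = [rho(k) - sum_{j=1..k-1} phi_{k-1,j} rho(k-j)]
            / [1 - sum_{j=1..k-1} phi_{k-1,j} rho(j)],
  phi_{k,j} = phi_{k-1,j} - phi_{kk} phi_{k-1,k-j},  j = 1..k-1.
Step k = 1:
  phi_11 = rho(1) = -0.2424.
Step k = 2:
  phi_22 = [rho(2) - phi_11 rho(1)] / [1 - phi_11 rho(1)] = [-0.4015 - (-0.2424)(-0.2424)] / [1 - (-0.2424)(-0.2424)]
         = -0.46025776 / 0.94124224 = -0.489.
Therefore phi_{22} = -0.4890.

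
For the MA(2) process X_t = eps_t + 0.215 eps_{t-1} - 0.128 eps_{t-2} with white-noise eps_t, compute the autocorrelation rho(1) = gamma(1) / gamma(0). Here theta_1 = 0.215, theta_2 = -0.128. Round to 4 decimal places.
\rho(1) = 0.1764

For an MA(q) process with theta_0 = 1, the autocovariance is
  gamma(k) = sigma^2 * sum_{i=0..q-k} theta_i * theta_{i+k},
and rho(k) = gamma(k) / gamma(0). Sigma^2 cancels.
  numerator   = (1)*(0.215) + (0.215)*(-0.128) = 0.18748.
  denominator = (1)^2 + (0.215)^2 + (-0.128)^2 = 1.062609.
  rho(1) = 0.18748 / 1.062609 = 0.1764.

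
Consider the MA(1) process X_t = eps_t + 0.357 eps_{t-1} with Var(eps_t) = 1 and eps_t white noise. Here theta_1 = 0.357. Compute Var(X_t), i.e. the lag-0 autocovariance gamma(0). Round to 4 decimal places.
\gamma(0) = 1.1274

For an MA(q) process X_t = eps_t + sum_i theta_i eps_{t-i} with
Var(eps_t) = sigma^2, the variance is
  gamma(0) = sigma^2 * (1 + sum_i theta_i^2).
  sum_i theta_i^2 = (0.357)^2 = 0.127449.
  gamma(0) = 1 * (1 + 0.127449) = 1 * 1.127449 = 1.127449, which rounds to 1.1274.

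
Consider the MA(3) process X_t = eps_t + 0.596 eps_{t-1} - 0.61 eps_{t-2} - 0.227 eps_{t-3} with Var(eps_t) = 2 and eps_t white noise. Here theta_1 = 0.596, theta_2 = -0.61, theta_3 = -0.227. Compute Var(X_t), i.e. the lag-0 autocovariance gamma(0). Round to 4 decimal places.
\gamma(0) = 3.5577

For an MA(q) process X_t = eps_t + sum_i theta_i eps_{t-i} with
Var(eps_t) = sigma^2, the variance is
  gamma(0) = sigma^2 * (1 + sum_i theta_i^2).
  sum_i theta_i^2 = (0.596)^2 + (-0.61)^2 + (-0.227)^2 = 0.355216 + 0.3721 + 0.051529 = 0.778845.
  gamma(0) = 2 * (1 + 0.778845) = 2 * 1.778845 = 3.55769, which rounds to 3.5577.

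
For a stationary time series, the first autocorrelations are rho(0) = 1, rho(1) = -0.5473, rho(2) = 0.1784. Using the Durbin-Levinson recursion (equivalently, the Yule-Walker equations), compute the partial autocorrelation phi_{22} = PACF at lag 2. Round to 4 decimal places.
\phi_{22} = -0.1729

The PACF at lag k is phi_{kk}, the last component of the solution
to the Yule-Walker system G_k phi = r_k where
  (G_k)_{ij} = rho(|i - j|), (r_k)_i = rho(i), i,j = 1..k.
Equivalently, Durbin-Levinson gives phi_{kk} iteratively:
  phi_{11} = rho(1)
  phi_{kk} = [rho(k) - sum_{j=1..k-1} phi_{k-1,j} rho(k-j)]
            / [1 - sum_{j=1..k-1} phi_{k-1,j} rho(j)],
  phi_{k,j} = phi_{k-1,j} - phi_{kk} phi_{k-1,k-j},  j = 1..k-1.
Step k = 1:
  phi_11 = rho(1) = -0.5473.
Step k = 2:
  phi_22 = [rho(2) - phi_11 rho(1)] / [1 - phi_11 rho(1)] = [0.1784 - (-0.5473)(-0.5473)] / [1 - (-0.5473)(-0.5473)]
         = -0.12113729 / 0.70046271 = -0.1729.
Therefore phi_{22} = -0.1729.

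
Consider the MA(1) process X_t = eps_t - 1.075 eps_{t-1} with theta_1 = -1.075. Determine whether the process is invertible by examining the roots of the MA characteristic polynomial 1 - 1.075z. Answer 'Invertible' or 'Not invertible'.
\text{Not invertible}

The MA(q) characteristic polynomial is P(z) = 1 - 1.075z.
Invertibility requires all roots to lie outside the unit circle, i.e. |z| > 1 for every root.
This is linear in z: 1 + (-1.075) z = 0  =>  z = -1/(-1.075) = 0.930233,  |z| = 0.930233.
Moduli of all roots: 0.9302.
All moduli strictly greater than 1? No.
Verdict: Not invertible.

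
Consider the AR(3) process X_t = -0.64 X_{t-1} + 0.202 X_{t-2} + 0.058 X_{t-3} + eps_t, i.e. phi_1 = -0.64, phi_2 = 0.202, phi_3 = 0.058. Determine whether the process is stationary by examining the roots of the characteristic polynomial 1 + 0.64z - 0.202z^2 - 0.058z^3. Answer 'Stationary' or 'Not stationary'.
\text{Stationary}

The AR(p) characteristic polynomial is P(z) = 1 + 0.64z - 0.202z^2 - 0.058z^3.
Stationarity requires all roots to lie outside the unit circle, i.e. |z| > 1 for every root.
Degree 3: look for a simple real root z0 first, then factor out (1 - z/z0) and solve the remaining quadratic.
Testing z0 = -5: P(-5) = 1 + (0.64)(-5) + (-0.202)(-5)^2 + (-0.058)(-5)^3
  = 1 + (-3.2) + (-5.05) + (7.25) = 0.  So z_0 = -5 is a root, |z_0| = 5.
Divide out the factor (1 + 0.2 z) = (1 - z/z0) (since 1/z0 = -0.2):
  P(z) = (1 + 0.2 z)(1 + (0.44) z + (-0.29) z^2)
  [check: z-coef 0.44 - (-0.2) = 0.64; z^2-coef -0.29 - (-0.2)(0.44) = -0.202; z^3-coef -(-0.2)(-0.29) = -0.058.]
Remaining roots from the quadratic factor 1 + (0.44) z + (-0.29) z^2:
  Set 1 + (0.44) z + (-0.29) z^2 = 0, i.e. a z^2 + b z + c = 0 with a = -0.29, b = 0.44, c = 1.
  Discriminant D = b^2 - 4ac = (0.44)^2 - 4*(-0.29)*1 = 0.1936 - (-1.16) = 1.3536.
  D >= 0, so the roots are real: z = (-b +/- sqrt(D)) / (2a) = (-0.44 +/- 1.163443) / (-0.58).
    z_1 = (-0.44 + 1.163443) / (-0.58) = -1.2473,   |z_1| = 1.2473.
    z_2 = (-0.44 - 1.163443) / (-0.58) = 2.7646,   |z_2| = 2.7646.
Moduli of all roots: 5.0000, 1.2473, 2.7646.
All moduli strictly greater than 1? Yes.
Verdict: Stationary.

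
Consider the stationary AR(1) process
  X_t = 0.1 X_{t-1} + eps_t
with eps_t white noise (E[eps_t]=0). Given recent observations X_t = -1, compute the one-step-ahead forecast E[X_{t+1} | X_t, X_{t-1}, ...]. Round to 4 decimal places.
E[X_{t+1} \mid \mathcal F_t] = -0.1000

For an AR(p) model X_t = c + sum_i phi_i X_{t-i} + eps_t, the
one-step-ahead conditional mean is
  E[X_{t+1} | X_t, ...] = c + sum_i phi_i X_{t+1-i}.
Substitute known values:
  E[X_{t+1} | ...] = (0.1) * (-1)
                   = -0.1000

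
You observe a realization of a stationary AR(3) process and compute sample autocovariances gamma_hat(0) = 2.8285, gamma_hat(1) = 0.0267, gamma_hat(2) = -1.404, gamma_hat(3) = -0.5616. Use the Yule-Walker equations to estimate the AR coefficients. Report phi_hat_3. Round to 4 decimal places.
\hat\phi_{3} = -0.2480

The Yule-Walker equations for an AR(p) process read, in matrix form,
  Gamma_p phi = r_p,   with   (Gamma_p)_{ij} = gamma(|i - j|),
                       (r_p)_i = gamma(i),   i,j = 1..p.
Substitute the sample gammas (Toeplitz matrix and right-hand side of size 3):
  Gamma_p = [[2.8285, 0.0267, -1.404], [0.0267, 2.8285, 0.0267], [-1.404, 0.0267, 2.8285]]
  r_p     = [0.0267, -1.404, -0.5616]
Written out (R1..R3):
  (R1) 2.8285 phi_1 + 0.0267 phi_2 - 1.404 phi_3 = 0.0267
  (R2) 0.0267 phi_1 + 2.8285 phi_2 + 0.0267 phi_3 = -1.404
  (R3) -1.404 phi_1 + 0.0267 phi_2 + 2.8285 phi_3 = -0.5616
Gaussian elimination:
  R2 <- R2 - (0.0267/2.8285) R1 = R2 - (0.00944) R1:  2.828248 phi_2 + 0.039953 phi_3 = -1.404252
  R3 <- R3 - (-1.404/2.8285) R1 = R3 - (-0.496376) R1:  0.039953 phi_2 + 2.131588 phi_3 = -0.548347
  R3 <- R3 - (0.039953/2.828248) R2 = R3 - (0.014126) R2:  2.131023 phi_3 = -0.52851
Back-substitution:
  phi_hat_3 = -0.52851 / 2.131023 = -0.248007
  phi_hat_2 = (-1.404252 - (0.039953)(-0.248007)) / 2.828248 = -0.493006
  phi_hat_1 = (0.0267 - (0.0267)(-0.493006) - (-1.404)(-0.248007)) / 2.8285 = -0.109012
So phi_hat = [-0.1090, -0.4930, -0.2480].
Therefore phi_hat_3 = -0.2480.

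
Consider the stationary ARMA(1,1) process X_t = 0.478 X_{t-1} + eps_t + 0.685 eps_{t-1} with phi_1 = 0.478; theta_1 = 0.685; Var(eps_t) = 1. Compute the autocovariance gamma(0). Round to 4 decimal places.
\gamma(0) = 2.7531

Multiply the model equation by X_{t-k} and take expectations. With theta_0 = psi_0 = 1 and psi_j the MA(infinity) weights, this gives
  gamma(k) - sum_i phi_i gamma(k-i) = c_k,
  c_k = sigma^2 * sum_{j=k..q} theta_j psi_{j-k}   (c_k = 0 for k > q),
using gamma(-m) = gamma(m).
psi-weights needed (psi_j = theta_j + sum_i phi_i psi_{j-i}):
  psi_1 = theta_1 + phi_1 = 0.685 + (0.478) = 1.163
Right-hand sides:
  c_0 = sigma^2 (1 + theta_1 psi_1) = 1 * (1 + (0.685)(1.163)) = 1 * 1.796655 = 1.796655
  c_1 = sigma^2 theta_1 = 1 * (0.685) = 0.685
  c_2 = 0
Equations for k = 0 and k = 1 (AR order 1):
  gamma(0) = phi_1 gamma(1) + c_0
  gamma(1) = phi_1 gamma(0) + c_1
Substituting the second into the first: gamma(0) (1 - phi_1^2) = c_0 + phi_1 c_1, so
  gamma(0) = (c_0 + phi_1 c_1) / (1 - phi_1^2) = (1.796655 + (0.478)(0.685)) / (1 - (0.478)^2) = 2.124085 / 0.771516 = 2.753131.
Therefore gamma(0) = 2.7531 (to 4 decimal places).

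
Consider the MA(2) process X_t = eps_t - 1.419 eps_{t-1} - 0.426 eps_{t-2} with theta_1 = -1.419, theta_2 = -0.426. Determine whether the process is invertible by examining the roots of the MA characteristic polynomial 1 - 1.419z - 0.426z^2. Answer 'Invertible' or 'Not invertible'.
\text{Not invertible}

The MA(q) characteristic polynomial is P(z) = 1 - 1.419z - 0.426z^2.
Invertibility requires all roots to lie outside the unit circle, i.e. |z| > 1 for every root.
Set 1 + (-1.419) z + (-0.426) z^2 = 0, i.e. a z^2 + b z + c = 0 with a = -0.426, b = -1.419, c = 1.
Discriminant D = b^2 - 4ac = (-1.419)^2 - 4*(-0.426)*1 = 2.013561 - (-1.704) = 3.717561.
D >= 0, so the roots are real: z = (-b +/- sqrt(D)) / (2a) = (1.419 +/- 1.928098) / (-0.852).
  z_1 = (1.419 + 1.928098) / (-0.852) = -3.9285,   |z_1| = 3.9285.
  z_2 = (1.419 - 1.928098) / (-0.852) = 0.5975,   |z_2| = 0.5975.
Moduli of all roots: 3.9285, 0.5975.
All moduli strictly greater than 1? No.
Verdict: Not invertible.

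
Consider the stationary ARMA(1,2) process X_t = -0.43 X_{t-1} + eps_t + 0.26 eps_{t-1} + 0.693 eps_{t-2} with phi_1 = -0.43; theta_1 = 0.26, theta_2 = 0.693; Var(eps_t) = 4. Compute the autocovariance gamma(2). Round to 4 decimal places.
\gamma(2) = 3.8210

Multiply the model equation by X_{t-k} and take expectations. With theta_0 = psi_0 = 1 and psi_j the MA(infinity) weights, this gives
  gamma(k) - sum_i phi_i gamma(k-i) = c_k,
  c_k = sigma^2 * sum_{j=k..q} theta_j psi_{j-k}   (c_k = 0 for k > q),
using gamma(-m) = gamma(m).
psi-weights needed (psi_j = theta_j + sum_i phi_i psi_{j-i}):
  psi_1 = theta_1 + phi_1 = 0.26 + (-0.43) = -0.17
  psi_2 = theta_2 + phi_1 psi_1 = 0.693 + (-0.43)(-0.17) = 0.7661
Right-hand sides:
  c_0 = sigma^2 (1 + theta_1 psi_1 + theta_2 psi_2) = 4 * (1 + (0.26)(-0.17) + (0.693)(0.7661)) = 4 * 1.486707 = 5.946829
  c_1 = sigma^2 (theta_1 + theta_2 psi_1) = 4 * (0.26 + (0.693)(-0.17)) = 0.56876
  c_2 = sigma^2 theta_2 = 4 * (0.693) = 2.772
Equations for k = 0 and k = 1 (AR order 1):
  gamma(0) = phi_1 gamma(1) + c_0
  gamma(1) = phi_1 gamma(0) + c_1
Substituting the second into the first: gamma(0) (1 - phi_1^2) = c_0 + phi_1 c_1, so
  gamma(0) = (c_0 + phi_1 c_1) / (1 - phi_1^2) = (5.946829 + (-0.43)(0.56876)) / (1 - (-0.43)^2) = 5.702262 / 0.8151 = 6.995783.
  gamma(1) = phi_1 gamma(0) + c_1 = (-0.43)(6.995783) + (0.56876) = -2.439427.
For k = 2: gamma(2) = phi_1 gamma(1) + c_2
  = (-0.43)(-2.439427) + (2.772) = 3.820953.
Therefore gamma(2) = 3.8210 (to 4 decimal places).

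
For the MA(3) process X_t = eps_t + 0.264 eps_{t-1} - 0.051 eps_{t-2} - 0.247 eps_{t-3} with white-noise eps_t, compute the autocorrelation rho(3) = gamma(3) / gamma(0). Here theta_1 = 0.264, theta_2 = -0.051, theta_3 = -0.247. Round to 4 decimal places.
\rho(3) = -0.2179

For an MA(q) process with theta_0 = 1, the autocovariance is
  gamma(k) = sigma^2 * sum_{i=0..q-k} theta_i * theta_{i+k},
and rho(k) = gamma(k) / gamma(0). Sigma^2 cancels.
  numerator   = (1)*(-0.247) = -0.247.
  denominator = (1)^2 + (0.264)^2 + (-0.051)^2 + (-0.247)^2 = 1.133306.
  rho(3) = -0.247 / 1.133306 = -0.2179.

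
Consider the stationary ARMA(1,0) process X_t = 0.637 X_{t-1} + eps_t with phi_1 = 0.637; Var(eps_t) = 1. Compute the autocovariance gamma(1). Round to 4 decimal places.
\gamma(1) = 1.0720

Multiply the model equation by X_{t-k} and take expectations. With theta_0 = psi_0 = 1 and psi_j the MA(infinity) weights, this gives
  gamma(k) - sum_i phi_i gamma(k-i) = c_k,
  c_k = sigma^2 * sum_{j=k..q} theta_j psi_{j-k}   (c_k = 0 for k > q),
using gamma(-m) = gamma(m).
Pure AR (q = 0): c_0 = sigma^2 = 1, c_k = 0 for k >= 1.
Equations for k = 0 and k = 1 (AR order 1):
  gamma(0) = phi_1 gamma(1) + c_0
  gamma(1) = phi_1 gamma(0) + c_1
Substituting the second into the first: gamma(0) (1 - phi_1^2) = c_0 + phi_1 c_1, so
  gamma(0) = c_0 / (1 - phi_1^2) = 1 / (1 - (0.637)^2) = 1 / 0.594231 = 1.682847.
  gamma(1) = phi_1 gamma(0) = (0.637)(1.682847) = 1.071974.
Therefore gamma(1) = 1.0720 (to 4 decimal places).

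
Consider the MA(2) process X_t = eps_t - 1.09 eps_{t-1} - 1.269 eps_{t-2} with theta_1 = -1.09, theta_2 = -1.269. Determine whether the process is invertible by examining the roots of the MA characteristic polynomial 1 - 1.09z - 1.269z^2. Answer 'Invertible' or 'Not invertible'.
\text{Not invertible}

The MA(q) characteristic polynomial is P(z) = 1 - 1.09z - 1.269z^2.
Invertibility requires all roots to lie outside the unit circle, i.e. |z| > 1 for every root.
Set 1 + (-1.09) z + (-1.269) z^2 = 0, i.e. a z^2 + b z + c = 0 with a = -1.269, b = -1.09, c = 1.
Discriminant D = b^2 - 4ac = (-1.09)^2 - 4*(-1.269)*1 = 1.1881 - (-5.076) = 6.2641.
D >= 0, so the roots are real: z = (-b +/- sqrt(D)) / (2a) = (1.09 +/- 2.502818) / (-2.538).
  z_1 = (1.09 + 2.502818) / (-2.538) = -1.4156,   |z_1| = 1.4156.
  z_2 = (1.09 - 2.502818) / (-2.538) = 0.5567,   |z_2| = 0.5567.
Moduli of all roots: 1.4156, 0.5567.
All moduli strictly greater than 1? No.
Verdict: Not invertible.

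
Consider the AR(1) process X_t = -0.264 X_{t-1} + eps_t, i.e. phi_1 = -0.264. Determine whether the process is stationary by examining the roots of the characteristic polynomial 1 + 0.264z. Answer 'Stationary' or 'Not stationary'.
\text{Stationary}

The AR(p) characteristic polynomial is P(z) = 1 + 0.264z.
Stationarity requires all roots to lie outside the unit circle, i.e. |z| > 1 for every root.
This is linear in z: 1 + (0.264) z = 0  =>  z = -1/(0.264) = -3.787879,  |z| = 3.787879.
Moduli of all roots: 3.7879.
All moduli strictly greater than 1? Yes.
Verdict: Stationary.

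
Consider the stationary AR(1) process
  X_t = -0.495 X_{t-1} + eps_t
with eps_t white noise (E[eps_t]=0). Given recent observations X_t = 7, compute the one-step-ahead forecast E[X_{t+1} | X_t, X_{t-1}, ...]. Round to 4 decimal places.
E[X_{t+1} \mid \mathcal F_t] = -3.4650

For an AR(p) model X_t = c + sum_i phi_i X_{t-i} + eps_t, the
one-step-ahead conditional mean is
  E[X_{t+1} | X_t, ...] = c + sum_i phi_i X_{t+1-i}.
Substitute known values:
  E[X_{t+1} | ...] = (-0.495) * (7)
                   = -3.4650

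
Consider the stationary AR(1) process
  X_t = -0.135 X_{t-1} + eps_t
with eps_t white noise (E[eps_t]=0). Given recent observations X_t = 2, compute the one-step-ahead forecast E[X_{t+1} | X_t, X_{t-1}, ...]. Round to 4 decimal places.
E[X_{t+1} \mid \mathcal F_t] = -0.2700

For an AR(p) model X_t = c + sum_i phi_i X_{t-i} + eps_t, the
one-step-ahead conditional mean is
  E[X_{t+1} | X_t, ...] = c + sum_i phi_i X_{t+1-i}.
Substitute known values:
  E[X_{t+1} | ...] = (-0.135) * (2)
                   = -0.2700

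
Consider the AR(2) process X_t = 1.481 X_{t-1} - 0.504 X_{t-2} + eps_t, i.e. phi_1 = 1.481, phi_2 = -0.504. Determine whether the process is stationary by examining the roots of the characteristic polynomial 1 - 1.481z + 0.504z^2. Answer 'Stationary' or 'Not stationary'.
\text{Stationary}

The AR(p) characteristic polynomial is P(z) = 1 - 1.481z + 0.504z^2.
Stationarity requires all roots to lie outside the unit circle, i.e. |z| > 1 for every root.
Set 1 + (-1.481) z + (0.504) z^2 = 0, i.e. a z^2 + b z + c = 0 with a = 0.504, b = -1.481, c = 1.
Discriminant D = b^2 - 4ac = (-1.481)^2 - 4*(0.504)*1 = 2.193361 - (2.016) = 0.177361.
D >= 0, so the roots are real: z = (-b +/- sqrt(D)) / (2a) = (1.481 +/- 0.421142) / (1.008).
  z_1 = (1.481 + 0.421142) / (1.008) = 1.887,   |z_1| = 1.887.
  z_2 = (1.481 - 0.421142) / (1.008) = 1.0514,   |z_2| = 1.0514.
Moduli of all roots: 1.8870, 1.0514.
All moduli strictly greater than 1? Yes.
Verdict: Stationary.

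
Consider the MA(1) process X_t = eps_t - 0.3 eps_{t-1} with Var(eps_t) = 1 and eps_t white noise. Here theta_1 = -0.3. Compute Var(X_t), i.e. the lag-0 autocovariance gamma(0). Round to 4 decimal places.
\gamma(0) = 1.0900

For an MA(q) process X_t = eps_t + sum_i theta_i eps_{t-i} with
Var(eps_t) = sigma^2, the variance is
  gamma(0) = sigma^2 * (1 + sum_i theta_i^2).
  sum_i theta_i^2 = (-0.3)^2 = 0.09.
  gamma(0) = 1 * (1 + 0.09) = 1 * 1.09 = 1.09, which rounds to 1.0900.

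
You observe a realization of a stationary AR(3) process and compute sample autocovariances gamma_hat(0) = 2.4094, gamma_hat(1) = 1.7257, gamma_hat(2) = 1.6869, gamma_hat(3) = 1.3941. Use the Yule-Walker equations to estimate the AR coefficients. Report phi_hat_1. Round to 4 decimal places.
\hat\phi_{1} = 0.4460

The Yule-Walker equations for an AR(p) process read, in matrix form,
  Gamma_p phi = r_p,   with   (Gamma_p)_{ij} = gamma(|i - j|),
                       (r_p)_i = gamma(i),   i,j = 1..p.
Substitute the sample gammas (Toeplitz matrix and right-hand side of size 3):
  Gamma_p = [[2.4094, 1.7257, 1.6869], [1.7257, 2.4094, 1.7257], [1.6869, 1.7257, 2.4094]]
  r_p     = [1.7257, 1.6869, 1.3941]
Written out (R1..R3):
  (R1) 2.4094 phi_1 + 1.7257 phi_2 + 1.6869 phi_3 = 1.7257
  (R2) 1.7257 phi_1 + 2.4094 phi_2 + 1.7257 phi_3 = 1.6869
  (R3) 1.6869 phi_1 + 1.7257 phi_2 + 2.4094 phi_3 = 1.3941
Gaussian elimination:
  R2 <- R2 - (1.7257/2.4094) R1 = R2 - (0.716236) R1:  1.173391 phi_2 + 0.517481 phi_3 = 0.450891
  R3 <- R3 - (1.6869/2.4094) R1 = R3 - (0.700133) R1:  0.517481 phi_2 + 1.228346 phi_3 = 0.185881
  R3 <- R3 - (0.517481/1.173391) R2 = R3 - (0.441013) R2:  1.00013 phi_3 = -0.012968
Back-substitution:
  phi_hat_3 = -0.012968 / 1.00013 = -0.012966
  phi_hat_2 = (0.450891 - (0.517481)(-0.012966)) / 1.173391 = 0.389981
  phi_hat_1 = (1.7257 - (1.7257)(0.389981) - (1.6869)(-0.012966)) / 2.4094 = 0.445996
So phi_hat = [0.4460, 0.3900, -0.0130].
Therefore phi_hat_1 = 0.4460.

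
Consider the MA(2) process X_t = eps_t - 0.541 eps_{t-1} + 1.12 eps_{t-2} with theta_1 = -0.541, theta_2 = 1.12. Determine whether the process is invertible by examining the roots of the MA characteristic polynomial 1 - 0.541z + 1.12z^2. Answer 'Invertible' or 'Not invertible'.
\text{Not invertible}

The MA(q) characteristic polynomial is P(z) = 1 - 0.541z + 1.12z^2.
Invertibility requires all roots to lie outside the unit circle, i.e. |z| > 1 for every root.
Set 1 + (-0.541) z + (1.12) z^2 = 0, i.e. a z^2 + b z + c = 0 with a = 1.12, b = -0.541, c = 1.
Discriminant D = b^2 - 4ac = (-0.541)^2 - 4*(1.12)*1 = 0.292681 - (4.48) = -4.187319.
D < 0, so the roots are the complex-conjugate pair z = (-b +/- i sqrt(-D)) / (2a) = 0.2415 +/- 0.9135i.
For a conjugate pair |z|^2 = z * conj(z) = (product of roots) = c/a = 1/(1.12) = 0.892857, so |z| = sqrt(0.892857) = 0.9449 for both roots.
Moduli of all roots: 0.9449, 0.9449.
All moduli strictly greater than 1? No.
Verdict: Not invertible.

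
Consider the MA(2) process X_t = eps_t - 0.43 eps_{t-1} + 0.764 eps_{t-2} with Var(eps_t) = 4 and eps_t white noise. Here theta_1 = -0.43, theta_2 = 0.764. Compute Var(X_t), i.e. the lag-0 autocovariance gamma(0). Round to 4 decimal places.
\gamma(0) = 7.0744

For an MA(q) process X_t = eps_t + sum_i theta_i eps_{t-i} with
Var(eps_t) = sigma^2, the variance is
  gamma(0) = sigma^2 * (1 + sum_i theta_i^2).
  sum_i theta_i^2 = (-0.43)^2 + (0.764)^2 = 0.1849 + 0.583696 = 0.768596.
  gamma(0) = 4 * (1 + 0.768596) = 4 * 1.768596 = 7.074384, which rounds to 7.0744.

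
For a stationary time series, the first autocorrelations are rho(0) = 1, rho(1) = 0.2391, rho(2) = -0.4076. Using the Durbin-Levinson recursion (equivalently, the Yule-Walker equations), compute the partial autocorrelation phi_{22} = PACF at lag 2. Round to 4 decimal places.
\phi_{22} = -0.4930

The PACF at lag k is phi_{kk}, the last component of the solution
to the Yule-Walker system G_k phi = r_k where
  (G_k)_{ij} = rho(|i - j|), (r_k)_i = rho(i), i,j = 1..k.
Equivalently, Durbin-Levinson gives phi_{kk} iteratively:
  phi_{11} = rho(1)
  phi_{kk} = [rho(k) - sum_{j=1..k-1} phi_{k-1,j} rho(k-j)]
            / [1 - sum_{j=1..k-1} phi_{k-1,j} rho(j)],
  phi_{k,j} = phi_{k-1,j} - phi_{kk} phi_{k-1,k-j},  j = 1..k-1.
Step k = 1:
  phi_11 = rho(1) = 0.2391.
Step k = 2:
  phi_22 = [rho(2) - phi_11 rho(1)] / [1 - phi_11 rho(1)] = [-0.4076 - (0.2391)(0.2391)] / [1 - (0.2391)(0.2391)]
         = -0.46476881 / 0.94283119 = -0.493.
Therefore phi_{22} = -0.4930.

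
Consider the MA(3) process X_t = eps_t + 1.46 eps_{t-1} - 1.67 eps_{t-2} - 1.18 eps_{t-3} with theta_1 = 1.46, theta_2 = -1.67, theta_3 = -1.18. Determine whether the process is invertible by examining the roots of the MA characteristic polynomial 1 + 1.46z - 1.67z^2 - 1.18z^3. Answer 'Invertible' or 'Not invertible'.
\text{Not invertible}

The MA(q) characteristic polynomial is P(z) = 1 + 1.46z - 1.67z^2 - 1.18z^3.
Invertibility requires all roots to lie outside the unit circle, i.e. |z| > 1 for every root.
Degree 3: look for a simple real root z0 first, then factor out (1 - z/z0) and solve the remaining quadratic.
Testing z0 = -0.5: P(-0.5) = 1 + (1.46)(-0.5) + (-1.67)(-0.5)^2 + (-1.18)(-0.5)^3
  = 1 + (-0.73) + (-0.4175) + (0.1475) = 0.  So z_0 = -0.5 is a root, |z_0| = 0.5.
Divide out the factor (1 + 2 z) = (1 - z/z0) (since 1/z0 = -2):
  P(z) = (1 + 2 z)(1 + (-0.54) z + (-0.59) z^2)
  [check: z-coef -0.54 - (-2) = 1.46; z^2-coef -0.59 - (-2)(-0.54) = -1.67; z^3-coef -(-2)(-0.59) = -1.18.]
Remaining roots from the quadratic factor 1 + (-0.54) z + (-0.59) z^2:
  Set 1 + (-0.54) z + (-0.59) z^2 = 0, i.e. a z^2 + b z + c = 0 with a = -0.59, b = -0.54, c = 1.
  Discriminant D = b^2 - 4ac = (-0.54)^2 - 4*(-0.59)*1 = 0.2916 - (-2.36) = 2.6516.
  D >= 0, so the roots are real: z = (-b +/- sqrt(D)) / (2a) = (0.54 +/- 1.628373) / (-1.18).
    z_1 = (0.54 + 1.628373) / (-1.18) = -1.8376,   |z_1| = 1.8376.
    z_2 = (0.54 - 1.628373) / (-1.18) = 0.9224,   |z_2| = 0.9224.
Moduli of all roots: 0.5000, 1.8376, 0.9224.
All moduli strictly greater than 1? No.
Verdict: Not invertible.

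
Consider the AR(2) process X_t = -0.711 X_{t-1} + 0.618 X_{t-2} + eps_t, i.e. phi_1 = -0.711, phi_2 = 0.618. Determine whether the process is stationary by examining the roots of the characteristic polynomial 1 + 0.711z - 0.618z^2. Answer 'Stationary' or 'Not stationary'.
\text{Not stationary}

The AR(p) characteristic polynomial is P(z) = 1 + 0.711z - 0.618z^2.
Stationarity requires all roots to lie outside the unit circle, i.e. |z| > 1 for every root.
Set 1 + (0.711) z + (-0.618) z^2 = 0, i.e. a z^2 + b z + c = 0 with a = -0.618, b = 0.711, c = 1.
Discriminant D = b^2 - 4ac = (0.711)^2 - 4*(-0.618)*1 = 0.505521 - (-2.472) = 2.977521.
D >= 0, so the roots are real: z = (-b +/- sqrt(D)) / (2a) = (-0.711 +/- 1.725549) / (-1.236).
  z_1 = (-0.711 + 1.725549) / (-1.236) = -0.8208,   |z_1| = 0.8208.
  z_2 = (-0.711 - 1.725549) / (-1.236) = 1.9713,   |z_2| = 1.9713.
Moduli of all roots: 0.8208, 1.9713.
All moduli strictly greater than 1? No.
Verdict: Not stationary.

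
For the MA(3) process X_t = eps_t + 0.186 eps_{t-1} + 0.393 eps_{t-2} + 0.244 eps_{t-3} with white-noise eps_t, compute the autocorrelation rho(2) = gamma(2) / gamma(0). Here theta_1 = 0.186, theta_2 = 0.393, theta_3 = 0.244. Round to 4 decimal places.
\rho(2) = 0.3511

For an MA(q) process with theta_0 = 1, the autocovariance is
  gamma(k) = sigma^2 * sum_{i=0..q-k} theta_i * theta_{i+k},
and rho(k) = gamma(k) / gamma(0). Sigma^2 cancels.
  numerator   = (1)*(0.393) + (0.186)*(0.244) = 0.438384.
  denominator = (1)^2 + (0.186)^2 + (0.393)^2 + (0.244)^2 = 1.248581.
  rho(2) = 0.438384 / 1.248581 = 0.3511.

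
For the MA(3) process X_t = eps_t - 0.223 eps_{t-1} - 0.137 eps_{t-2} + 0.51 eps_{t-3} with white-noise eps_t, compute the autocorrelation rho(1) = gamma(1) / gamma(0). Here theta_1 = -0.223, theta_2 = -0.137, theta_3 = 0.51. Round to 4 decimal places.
\rho(1) = -0.1974

For an MA(q) process with theta_0 = 1, the autocovariance is
  gamma(k) = sigma^2 * sum_{i=0..q-k} theta_i * theta_{i+k},
and rho(k) = gamma(k) / gamma(0). Sigma^2 cancels.
  numerator   = (1)*(-0.223) + (-0.223)*(-0.137) + (-0.137)*(0.51) = -0.262319.
  denominator = (1)^2 + (-0.223)^2 + (-0.137)^2 + (0.51)^2 = 1.328598.
  rho(1) = -0.262319 / 1.328598 = -0.1974.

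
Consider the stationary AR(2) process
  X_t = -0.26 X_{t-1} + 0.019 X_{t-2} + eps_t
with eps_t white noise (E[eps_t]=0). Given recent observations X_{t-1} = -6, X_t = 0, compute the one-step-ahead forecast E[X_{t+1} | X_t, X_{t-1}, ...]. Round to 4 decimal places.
E[X_{t+1} \mid \mathcal F_t] = -0.1140

For an AR(p) model X_t = c + sum_i phi_i X_{t-i} + eps_t, the
one-step-ahead conditional mean is
  E[X_{t+1} | X_t, ...] = c + sum_i phi_i X_{t+1-i}.
Substitute known values:
  E[X_{t+1} | ...] = (-0.26) * (0) + (0.019) * (-6)
                   = -0.1140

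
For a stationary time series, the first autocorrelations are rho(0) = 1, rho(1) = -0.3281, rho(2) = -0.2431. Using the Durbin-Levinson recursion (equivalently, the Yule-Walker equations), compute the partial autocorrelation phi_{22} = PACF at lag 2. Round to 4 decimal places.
\phi_{22} = -0.3931

The PACF at lag k is phi_{kk}, the last component of the solution
to the Yule-Walker system G_k phi = r_k where
  (G_k)_{ij} = rho(|i - j|), (r_k)_i = rho(i), i,j = 1..k.
Equivalently, Durbin-Levinson gives phi_{kk} iteratively:
  phi_{11} = rho(1)
  phi_{kk} = [rho(k) - sum_{j=1..k-1} phi_{k-1,j} rho(k-j)]
            / [1 - sum_{j=1..k-1} phi_{k-1,j} rho(j)],
  phi_{k,j} = phi_{k-1,j} - phi_{kk} phi_{k-1,k-j},  j = 1..k-1.
Step k = 1:
  phi_11 = rho(1) = -0.3281.
Step k = 2:
  phi_22 = [rho(2) - phi_11 rho(1)] / [1 - phi_11 rho(1)] = [-0.2431 - (-0.3281)(-0.3281)] / [1 - (-0.3281)(-0.3281)]
         = -0.35074961 / 0.89235039 = -0.3931.
Therefore phi_{22} = -0.3931.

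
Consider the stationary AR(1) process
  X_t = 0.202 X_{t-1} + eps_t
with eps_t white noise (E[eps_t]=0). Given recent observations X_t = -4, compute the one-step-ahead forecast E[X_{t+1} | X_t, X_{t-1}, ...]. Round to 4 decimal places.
E[X_{t+1} \mid \mathcal F_t] = -0.8080

For an AR(p) model X_t = c + sum_i phi_i X_{t-i} + eps_t, the
one-step-ahead conditional mean is
  E[X_{t+1} | X_t, ...] = c + sum_i phi_i X_{t+1-i}.
Substitute known values:
  E[X_{t+1} | ...] = (0.202) * (-4)
                   = -0.8080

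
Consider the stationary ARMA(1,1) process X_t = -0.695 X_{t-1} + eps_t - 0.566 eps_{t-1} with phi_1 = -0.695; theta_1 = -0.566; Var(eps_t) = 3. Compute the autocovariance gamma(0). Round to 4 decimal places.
\gamma(0) = 12.2275

Multiply the model equation by X_{t-k} and take expectations. With theta_0 = psi_0 = 1 and psi_j the MA(infinity) weights, this gives
  gamma(k) - sum_i phi_i gamma(k-i) = c_k,
  c_k = sigma^2 * sum_{j=k..q} theta_j psi_{j-k}   (c_k = 0 for k > q),
using gamma(-m) = gamma(m).
psi-weights needed (psi_j = theta_j + sum_i phi_i psi_{j-i}):
  psi_1 = theta_1 + phi_1 = -0.566 + (-0.695) = -1.261
Right-hand sides:
  c_0 = sigma^2 (1 + theta_1 psi_1) = 3 * (1 + (-0.566)(-1.261)) = 3 * 1.713726 = 5.141178
  c_1 = sigma^2 theta_1 = 3 * (-0.566) = -1.698
  c_2 = 0
Equations for k = 0 and k = 1 (AR order 1):
  gamma(0) = phi_1 gamma(1) + c_0
  gamma(1) = phi_1 gamma(0) + c_1
Substituting the second into the first: gamma(0) (1 - phi_1^2) = c_0 + phi_1 c_1, so
  gamma(0) = (c_0 + phi_1 c_1) / (1 - phi_1^2) = (5.141178 + (-0.695)(-1.698)) / (1 - (-0.695)^2) = 6.321288 / 0.516975 = 12.227454.
Therefore gamma(0) = 12.2275 (to 4 decimal places).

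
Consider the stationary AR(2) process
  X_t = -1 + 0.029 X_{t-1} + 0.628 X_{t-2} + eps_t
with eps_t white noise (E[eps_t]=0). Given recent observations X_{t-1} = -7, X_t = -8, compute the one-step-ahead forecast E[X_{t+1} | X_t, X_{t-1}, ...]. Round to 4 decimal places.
E[X_{t+1} \mid \mathcal F_t] = -5.6280

For an AR(p) model X_t = c + sum_i phi_i X_{t-i} + eps_t, the
one-step-ahead conditional mean is
  E[X_{t+1} | X_t, ...] = c + sum_i phi_i X_{t+1-i}.
Substitute known values:
  E[X_{t+1} | ...] = -1 + (0.029) * (-8) + (0.628) * (-7)
                   = -5.6280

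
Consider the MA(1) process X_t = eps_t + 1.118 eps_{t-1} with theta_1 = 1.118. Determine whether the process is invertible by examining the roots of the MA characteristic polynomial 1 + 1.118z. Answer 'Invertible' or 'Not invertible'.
\text{Not invertible}

The MA(q) characteristic polynomial is P(z) = 1 + 1.118z.
Invertibility requires all roots to lie outside the unit circle, i.e. |z| > 1 for every root.
This is linear in z: 1 + (1.118) z = 0  =>  z = -1/(1.118) = -0.894454,  |z| = 0.894454.
Moduli of all roots: 0.8945.
All moduli strictly greater than 1? No.
Verdict: Not invertible.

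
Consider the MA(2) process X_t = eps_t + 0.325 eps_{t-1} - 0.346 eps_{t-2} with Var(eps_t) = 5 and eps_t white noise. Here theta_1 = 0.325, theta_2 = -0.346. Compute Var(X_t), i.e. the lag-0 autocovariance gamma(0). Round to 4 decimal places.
\gamma(0) = 6.1267

For an MA(q) process X_t = eps_t + sum_i theta_i eps_{t-i} with
Var(eps_t) = sigma^2, the variance is
  gamma(0) = sigma^2 * (1 + sum_i theta_i^2).
  sum_i theta_i^2 = (0.325)^2 + (-0.346)^2 = 0.105625 + 0.119716 = 0.225341.
  gamma(0) = 5 * (1 + 0.225341) = 5 * 1.225341 = 6.126705, which rounds to 6.1267.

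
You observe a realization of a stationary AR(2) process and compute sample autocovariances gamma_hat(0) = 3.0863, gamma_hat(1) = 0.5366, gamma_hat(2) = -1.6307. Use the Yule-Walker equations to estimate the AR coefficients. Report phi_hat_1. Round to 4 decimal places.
\hat\phi_{1} = 0.2740

The Yule-Walker equations for an AR(p) process read, in matrix form,
  Gamma_p phi = r_p,   with   (Gamma_p)_{ij} = gamma(|i - j|),
                       (r_p)_i = gamma(i),   i,j = 1..p.
Substitute the sample gammas (Toeplitz matrix and right-hand side of size 2):
  Gamma_p = [[3.0863, 0.5366], [0.5366, 3.0863]]
  r_p     = [0.5366, -1.6307]
Written out:
  3.0863 phi_1 + 0.5366 phi_2 = 0.5366
  0.5366 phi_1 + 3.0863 phi_2 = -1.6307
Solve by Cramer's rule:
  det = gamma(0)^2 - gamma(1)^2 = (3.0863)^2 - (0.5366)^2 = 9.52524769 - 0.28793956 = 9.23730813
  phi_hat_1 = [gamma(1) gamma(0) - gamma(1) gamma(2)] / det = [(0.5366)(3.0863) - (0.5366)(-1.6307)] / 9.23730813 = 2.5311422 / 9.23730813 = 0.274
  phi_hat_2 = [gamma(0) gamma(2) - gamma(1)^2] / det = [(3.0863)(-1.6307) - (0.5366)^2] / 9.23730813 = -5.32076897 / 9.23730813 = -0.576
So phi_hat = [0.2740, -0.5760].
Therefore phi_hat_1 = 0.2740.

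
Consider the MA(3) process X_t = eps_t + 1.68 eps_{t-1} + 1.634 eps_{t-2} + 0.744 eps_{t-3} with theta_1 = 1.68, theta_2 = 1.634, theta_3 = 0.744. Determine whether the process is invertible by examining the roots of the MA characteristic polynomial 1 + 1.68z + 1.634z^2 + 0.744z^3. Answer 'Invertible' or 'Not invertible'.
\text{Invertible}

The MA(q) characteristic polynomial is P(z) = 1 + 1.68z + 1.634z^2 + 0.744z^3.
Invertibility requires all roots to lie outside the unit circle, i.e. |z| > 1 for every root.
Degree 3: look for a simple real root z0 first, then factor out (1 - z/z0) and solve the remaining quadratic.
Testing z0 = -1.25: P(-1.25) = 1 + (1.68)(-1.25) + (1.634)(-1.25)^2 + (0.744)(-1.25)^3
  = 1 + (-2.1) + (2.553125) + (-1.453125) = 0.  So z_0 = -1.25 is a root, |z_0| = 1.25.
Divide out the factor (1 + 0.8 z) = (1 - z/z0) (since 1/z0 = -0.8):
  P(z) = (1 + 0.8 z)(1 + (0.88) z + (0.93) z^2)
  [check: z-coef 0.88 - (-0.8) = 1.68; z^2-coef 0.93 - (-0.8)(0.88) = 1.634; z^3-coef -(-0.8)(0.93) = 0.744.]
Remaining roots from the quadratic factor 1 + (0.88) z + (0.93) z^2:
  Set 1 + (0.88) z + (0.93) z^2 = 0, i.e. a z^2 + b z + c = 0 with a = 0.93, b = 0.88, c = 1.
  Discriminant D = b^2 - 4ac = (0.88)^2 - 4*(0.93)*1 = 0.7744 - (3.72) = -2.9456.
  D < 0, so the roots are the complex-conjugate pair z = (-b +/- i sqrt(-D)) / (2a) = -0.4731 +/- 0.9227i.
  For a conjugate pair |z|^2 = z * conj(z) = (product of roots) = c/a = 1/(0.93) = 1.075269, so |z| = sqrt(1.075269) = 1.037 for both roots.
Moduli of all roots: 1.2500, 1.0370, 1.0370.
All moduli strictly greater than 1? Yes.
Verdict: Invertible.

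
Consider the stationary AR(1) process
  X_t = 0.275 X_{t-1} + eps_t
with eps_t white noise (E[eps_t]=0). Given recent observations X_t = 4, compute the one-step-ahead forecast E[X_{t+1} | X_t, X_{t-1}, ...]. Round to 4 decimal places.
E[X_{t+1} \mid \mathcal F_t] = 1.1000

For an AR(p) model X_t = c + sum_i phi_i X_{t-i} + eps_t, the
one-step-ahead conditional mean is
  E[X_{t+1} | X_t, ...] = c + sum_i phi_i X_{t+1-i}.
Substitute known values:
  E[X_{t+1} | ...] = (0.275) * (4)
                   = 1.1000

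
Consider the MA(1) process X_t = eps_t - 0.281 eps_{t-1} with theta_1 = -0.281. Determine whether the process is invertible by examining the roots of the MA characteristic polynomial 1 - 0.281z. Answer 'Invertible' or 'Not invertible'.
\text{Invertible}

The MA(q) characteristic polynomial is P(z) = 1 - 0.281z.
Invertibility requires all roots to lie outside the unit circle, i.e. |z| > 1 for every root.
This is linear in z: 1 + (-0.281) z = 0  =>  z = -1/(-0.281) = 3.558719,  |z| = 3.558719.
Moduli of all roots: 3.5587.
All moduli strictly greater than 1? Yes.
Verdict: Invertible.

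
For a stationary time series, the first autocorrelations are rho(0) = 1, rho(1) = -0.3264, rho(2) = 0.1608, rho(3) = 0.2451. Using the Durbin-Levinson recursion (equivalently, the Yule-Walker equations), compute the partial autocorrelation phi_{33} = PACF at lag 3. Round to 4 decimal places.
\phi_{33} = 0.3530

The PACF at lag k is phi_{kk}, the last component of the solution
to the Yule-Walker system G_k phi = r_k where
  (G_k)_{ij} = rho(|i - j|), (r_k)_i = rho(i), i,j = 1..k.
Equivalently, Durbin-Levinson gives phi_{kk} iteratively:
  phi_{11} = rho(1)
  phi_{kk} = [rho(k) - sum_{j=1..k-1} phi_{k-1,j} rho(k-j)]
            / [1 - sum_{j=1..k-1} phi_{k-1,j} rho(j)],
  phi_{k,j} = phi_{k-1,j} - phi_{kk} phi_{k-1,k-j},  j = 1..k-1.
Step k = 1:
  phi_11 = rho(1) = -0.3264.
Step k = 2:
  phi_22 = [rho(2) - phi_11 rho(1)] / [1 - phi_11 rho(1)] = [0.1608 - (-0.3264)(-0.3264)] / [1 - (-0.3264)(-0.3264)]
         = 0.05426304 / 0.89346304 = 0.060733.
  Update: phi_21 = phi_11 - phi_22 phi_11 = -0.3264 - (0.060733)(-0.3264) = -0.306577.
Step k = 3:
  phi_33 = [rho(3) - phi_21 rho(2) - phi_22 rho(1)] / [1 - phi_21 rho(1) - phi_22 rho(2)]
    numerator   = 0.2451 - (-0.306577)(0.1608) - (0.060733)(-0.3264) = 0.3142209
    denominator = 1 - (-0.306577)(-0.3264) - (0.060733)(0.1608) = 0.89016746
  phi_33 = 0.3142209 / 0.89016746 = 0.353.
Therefore phi_{33} = 0.3530.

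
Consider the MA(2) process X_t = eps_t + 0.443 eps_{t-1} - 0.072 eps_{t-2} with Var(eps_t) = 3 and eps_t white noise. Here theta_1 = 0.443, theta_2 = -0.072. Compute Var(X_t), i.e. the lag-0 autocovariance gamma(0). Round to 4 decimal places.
\gamma(0) = 3.6043

For an MA(q) process X_t = eps_t + sum_i theta_i eps_{t-i} with
Var(eps_t) = sigma^2, the variance is
  gamma(0) = sigma^2 * (1 + sum_i theta_i^2).
  sum_i theta_i^2 = (0.443)^2 + (-0.072)^2 = 0.196249 + 0.005184 = 0.201433.
  gamma(0) = 3 * (1 + 0.201433) = 3 * 1.201433 = 3.604299, which rounds to 3.6043.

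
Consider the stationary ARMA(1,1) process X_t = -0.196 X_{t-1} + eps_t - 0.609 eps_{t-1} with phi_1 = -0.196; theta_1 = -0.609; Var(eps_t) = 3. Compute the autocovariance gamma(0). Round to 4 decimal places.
\gamma(0) = 5.0217

Multiply the model equation by X_{t-k} and take expectations. With theta_0 = psi_0 = 1 and psi_j the MA(infinity) weights, this gives
  gamma(k) - sum_i phi_i gamma(k-i) = c_k,
  c_k = sigma^2 * sum_{j=k..q} theta_j psi_{j-k}   (c_k = 0 for k > q),
using gamma(-m) = gamma(m).
psi-weights needed (psi_j = theta_j + sum_i phi_i psi_{j-i}):
  psi_1 = theta_1 + phi_1 = -0.609 + (-0.196) = -0.805
Right-hand sides:
  c_0 = sigma^2 (1 + theta_1 psi_1) = 3 * (1 + (-0.609)(-0.805)) = 3 * 1.490245 = 4.470735
  c_1 = sigma^2 theta_1 = 3 * (-0.609) = -1.827
  c_2 = 0
Equations for k = 0 and k = 1 (AR order 1):
  gamma(0) = phi_1 gamma(1) + c_0
  gamma(1) = phi_1 gamma(0) + c_1
Substituting the second into the first: gamma(0) (1 - phi_1^2) = c_0 + phi_1 c_1, so
  gamma(0) = (c_0 + phi_1 c_1) / (1 - phi_1^2) = (4.470735 + (-0.196)(-1.827)) / (1 - (-0.196)^2) = 4.828827 / 0.961584 = 5.021742.
Therefore gamma(0) = 5.0217 (to 4 decimal places).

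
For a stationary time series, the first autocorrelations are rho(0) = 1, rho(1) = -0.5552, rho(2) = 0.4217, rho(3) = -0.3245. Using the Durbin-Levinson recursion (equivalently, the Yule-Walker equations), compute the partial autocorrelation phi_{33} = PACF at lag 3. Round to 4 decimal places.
\phi_{33} = -0.0560

The PACF at lag k is phi_{kk}, the last component of the solution
to the Yule-Walker system G_k phi = r_k where
  (G_k)_{ij} = rho(|i - j|), (r_k)_i = rho(i), i,j = 1..k.
Equivalently, Durbin-Levinson gives phi_{kk} iteratively:
  phi_{11} = rho(1)
  phi_{kk} = [rho(k) - sum_{j=1..k-1} phi_{k-1,j} rho(k-j)]
            / [1 - sum_{j=1..k-1} phi_{k-1,j} rho(j)],
  phi_{k,j} = phi_{k-1,j} - phi_{kk} phi_{k-1,k-j},  j = 1..k-1.
Step k = 1:
  phi_11 = rho(1) = -0.5552.
Step k = 2:
  phi_22 = [rho(2) - phi_11 rho(1)] / [1 - phi_11 rho(1)] = [0.4217 - (-0.5552)(-0.5552)] / [1 - (-0.5552)(-0.5552)]
         = 0.11345296 / 0.69175296 = 0.164008.
  Update: phi_21 = phi_11 - phi_22 phi_11 = -0.5552 - (0.164008)(-0.5552) = -0.464143.
Step k = 3:
  phi_33 = [rho(3) - phi_21 rho(2) - phi_22 rho(1)] / [1 - phi_21 rho(1) - phi_22 rho(2)]
    numerator   = -0.3245 - (-0.464143)(0.4217) - (0.164008)(-0.5552) = -0.03771378
    denominator = 1 - (-0.464143)(-0.5552) - (0.164008)(0.4217) = 0.67314578
  phi_33 = -0.03771378 / 0.67314578 = -0.056.
Therefore phi_{33} = -0.0560.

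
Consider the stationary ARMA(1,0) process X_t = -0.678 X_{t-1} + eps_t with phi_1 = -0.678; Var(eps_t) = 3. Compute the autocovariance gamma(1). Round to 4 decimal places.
\gamma(1) = -3.7645

Multiply the model equation by X_{t-k} and take expectations. With theta_0 = psi_0 = 1 and psi_j the MA(infinity) weights, this gives
  gamma(k) - sum_i phi_i gamma(k-i) = c_k,
  c_k = sigma^2 * sum_{j=k..q} theta_j psi_{j-k}   (c_k = 0 for k > q),
using gamma(-m) = gamma(m).
Pure AR (q = 0): c_0 = sigma^2 = 3, c_k = 0 for k >= 1.
Equations for k = 0 and k = 1 (AR order 1):
  gamma(0) = phi_1 gamma(1) + c_0
  gamma(1) = phi_1 gamma(0) + c_1
Substituting the second into the first: gamma(0) (1 - phi_1^2) = c_0 + phi_1 c_1, so
  gamma(0) = c_0 / (1 - phi_1^2) = 3 / (1 - (-0.678)^2) = 3 / 0.540316 = 5.552306.
  gamma(1) = phi_1 gamma(0) = (-0.678)(5.552306) = -3.764464.
Therefore gamma(1) = -3.7645 (to 4 decimal places).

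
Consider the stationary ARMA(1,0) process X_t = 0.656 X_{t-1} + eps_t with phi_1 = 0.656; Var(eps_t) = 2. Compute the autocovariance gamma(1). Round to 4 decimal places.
\gamma(1) = 2.3031

Multiply the model equation by X_{t-k} and take expectations. With theta_0 = psi_0 = 1 and psi_j the MA(infinity) weights, this gives
  gamma(k) - sum_i phi_i gamma(k-i) = c_k,
  c_k = sigma^2 * sum_{j=k..q} theta_j psi_{j-k}   (c_k = 0 for k > q),
using gamma(-m) = gamma(m).
Pure AR (q = 0): c_0 = sigma^2 = 2, c_k = 0 for k >= 1.
Equations for k = 0 and k = 1 (AR order 1):
  gamma(0) = phi_1 gamma(1) + c_0
  gamma(1) = phi_1 gamma(0) + c_1
Substituting the second into the first: gamma(0) (1 - phi_1^2) = c_0 + phi_1 c_1, so
  gamma(0) = c_0 / (1 - phi_1^2) = 2 / (1 - (0.656)^2) = 2 / 0.569664 = 3.510841.
  gamma(1) = phi_1 gamma(0) = (0.656)(3.510841) = 2.303112.
Therefore gamma(1) = 2.3031 (to 4 decimal places).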